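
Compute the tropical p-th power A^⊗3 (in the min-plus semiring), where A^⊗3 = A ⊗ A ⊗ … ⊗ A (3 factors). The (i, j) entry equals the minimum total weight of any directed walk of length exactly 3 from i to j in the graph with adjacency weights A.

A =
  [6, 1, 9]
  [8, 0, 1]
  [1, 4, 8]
A^⊗3 =
  [3, 1, 2]
  [2, 0, 1]
  [6, 2, 3]

Each entry (A^⊗3)_ij equals the minimum over all length-3 walks i = v_0 → v_1 → … → v_3 = j of Σ_t A[v_t][v_{t+1}]. For example, for (i, j) = (0, 2) we minimise over 9 possible intermediate vertex sequences; the minimum is 2, attained along the walk 0 → 1 → 1 → 2.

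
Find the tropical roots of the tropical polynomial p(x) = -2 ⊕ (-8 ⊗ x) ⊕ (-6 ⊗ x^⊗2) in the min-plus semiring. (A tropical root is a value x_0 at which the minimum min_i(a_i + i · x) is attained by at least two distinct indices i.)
Roots: {-2, 6}

Each tropical root is a break point of the lower envelope of the lines y = a_i + i · x (there are 3 lines, with slopes 0, 1, ..., 2). Only the lines that attain the minimum somewhere contribute to roots; other lines are dominated. Here the surviving (envelope) indices are i = 2, i = 1, i = 0.
Intersections between consecutive envelope lines give the roots: for adjacent envelope indices i < j the intersection is x = (a_i − a_j) / (j − i). Reading off the sorted break points: {-2, 6}.
Verification: at each break x_0, at least two indices attain the minimum of min_i(a_i + i · x_0).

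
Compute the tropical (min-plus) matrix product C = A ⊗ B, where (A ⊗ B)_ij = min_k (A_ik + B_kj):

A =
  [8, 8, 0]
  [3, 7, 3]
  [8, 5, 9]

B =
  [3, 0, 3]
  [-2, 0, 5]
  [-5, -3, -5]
A ⊗ B =
  [-5, -3, -5]
  [-2, 0, -2]
  [3, 5, 4]

Apply the min-plus product entry-by-entry:
  C[0][0] = min over k of (A[0][0] + B[0][0] = 8 + 3 = 11, A[0][1] + B[1][0] = 8 + -2 = 6, A[0][2] + B[2][0] = 0 + -5 = -5) = -5 (attained at k = 2)
  C[0][1] = min over k of (A[0][0] + B[0][1] = 8 + 0 = 8, A[0][1] + B[1][1] = 8 + 0 = 8, A[0][2] + B[2][1] = 0 + -3 = -3) = -3 (attained at k = 2)
  C[0][2] = min over k of (A[0][0] + B[0][2] = 8 + 3 = 11, A[0][1] + B[1][2] = 8 + 5 = 13, A[0][2] + B[2][2] = 0 + -5 = -5) = -5 (attained at k = 2)
  C[1][0] = min over k of (A[1][0] + B[0][0] = 3 + 3 = 6, A[1][1] + B[1][0] = 7 + -2 = 5, A[1][2] + B[2][0] = 3 + -5 = -2) = -2 (attained at k = 2)
  C[1][1] = min over k of (A[1][0] + B[0][1] = 3 + 0 = 3, A[1][1] + B[1][1] = 7 + 0 = 7, A[1][2] + B[2][1] = 3 + -3 = 0) = 0 (attained at k = 2)
  C[1][2] = min over k of (A[1][0] + B[0][2] = 3 + 3 = 6, A[1][1] + B[1][2] = 7 + 5 = 12, A[1][2] + B[2][2] = 3 + -5 = -2) = -2 (attained at k = 2)
  C[2][0] = min over k of (A[2][0] + B[0][0] = 8 + 3 = 11, A[2][1] + B[1][0] = 5 + -2 = 3, A[2][2] + B[2][0] = 9 + -5 = 4) = 3 (attained at k = 1)
  C[2][1] = min over k of (A[2][0] + B[0][1] = 8 + 0 = 8, A[2][1] + B[1][1] = 5 + 0 = 5, A[2][2] + B[2][1] = 9 + -3 = 6) = 5 (attained at k = 1)
  C[2][2] = min over k of (A[2][0] + B[0][2] = 8 + 3 = 11, A[2][1] + B[1][2] = 5 + 5 = 10, A[2][2] + B[2][2] = 9 + -5 = 4) = 4 (attained at k = 2)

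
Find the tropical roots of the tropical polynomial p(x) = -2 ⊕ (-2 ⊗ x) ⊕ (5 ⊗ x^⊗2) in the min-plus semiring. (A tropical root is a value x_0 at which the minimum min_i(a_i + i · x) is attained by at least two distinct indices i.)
Roots: {-7, 0}

Each tropical root is a break point of the lower envelope of the lines y = a_i + i · x (there are 3 lines, with slopes 0, 1, ..., 2). Only the lines that attain the minimum somewhere contribute to roots; other lines are dominated. Here the surviving (envelope) indices are i = 2, i = 1, i = 0.
Intersections between consecutive envelope lines give the roots: for adjacent envelope indices i < j the intersection is x = (a_i − a_j) / (j − i). Reading off the sorted break points: {-7, 0}.
Verification: at each break x_0, at least two indices attain the minimum of min_i(a_i + i · x_0).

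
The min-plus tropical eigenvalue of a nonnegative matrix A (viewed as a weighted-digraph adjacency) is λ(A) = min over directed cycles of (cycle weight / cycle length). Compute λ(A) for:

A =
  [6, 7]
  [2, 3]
λ(A) = 3

Enumerate directed cycles and compute their means (weight / length). Sample:
  cycle 0 → 0: weight = 6, length = 1, mean = 6/1 ≈ 6.000
  cycle 1 → 1: weight = 3, length = 1, mean = 3/1 ≈ 3.000
  cycle 0 → 1 → 0: weight = 9, length = 2, mean = 9/2 ≈ 4.500
  cycle 1 → 0 → 1: weight = 9, length = 2, mean = 9/2 ≈ 4.500
Minimum mean = 3.000, attained e.g. along the cycle 1 → 1 with weight 3 and length 1. So λ(A) = 3/1 = 3.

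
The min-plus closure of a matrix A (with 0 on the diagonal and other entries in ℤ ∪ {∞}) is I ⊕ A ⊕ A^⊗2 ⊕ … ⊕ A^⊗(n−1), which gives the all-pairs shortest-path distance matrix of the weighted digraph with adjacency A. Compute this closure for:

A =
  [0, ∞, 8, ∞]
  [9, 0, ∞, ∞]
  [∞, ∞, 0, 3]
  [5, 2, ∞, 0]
Closure =
  [0, 13, 8, 11]
  [9, 0, 17, 20]
  [8, 5, 0, 3]
  [5, 2, 13, 0]

This is the Floyd-Warshall all-pairs shortest-path computation. For each intermediate vertex k = 0, 1, …, 3, update dist[i][j] ← min(dist[i][j], dist[i][k] + dist[k][j]). The final matrix gives, for each (i, j), the minimum total weight of any directed path from i to j (possibly empty when i = j).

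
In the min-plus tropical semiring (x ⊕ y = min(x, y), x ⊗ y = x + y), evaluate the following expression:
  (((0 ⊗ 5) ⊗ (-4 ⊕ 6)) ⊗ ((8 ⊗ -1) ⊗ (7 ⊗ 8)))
(((0 ⊗ 5) ⊗ (-4 ⊕ 6)) ⊗ ((8 ⊗ -1) ⊗ (7 ⊗ 8))) = 23

Expand innermost to outermost. Recall ⊕ takes the minimum of its arguments and ⊗ takes their sum. Working out the expression (((0 ⊗ 5) ⊗ (-4 ⊕ 6)) ⊗ ((8 ⊗ -1) ⊗ (7 ⊗ 8))) gives 23.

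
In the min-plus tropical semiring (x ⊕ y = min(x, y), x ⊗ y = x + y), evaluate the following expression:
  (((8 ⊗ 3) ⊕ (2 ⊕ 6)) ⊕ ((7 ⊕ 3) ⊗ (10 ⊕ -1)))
(((8 ⊗ 3) ⊕ (2 ⊕ 6)) ⊕ ((7 ⊕ 3) ⊗ (10 ⊕ -1))) = 2

Expand innermost to outermost. Recall ⊕ takes the minimum of its arguments and ⊗ takes their sum. Working out the expression (((8 ⊗ 3) ⊕ (2 ⊕ 6)) ⊕ ((7 ⊕ 3) ⊗ (10 ⊕ -1))) gives 2.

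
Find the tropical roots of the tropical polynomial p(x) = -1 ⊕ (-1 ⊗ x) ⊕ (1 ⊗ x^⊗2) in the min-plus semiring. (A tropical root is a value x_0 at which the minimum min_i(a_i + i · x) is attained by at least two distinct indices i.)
Roots: {-2, 0}

Each tropical root is a break point of the lower envelope of the lines y = a_i + i · x (there are 3 lines, with slopes 0, 1, ..., 2). Only the lines that attain the minimum somewhere contribute to roots; other lines are dominated. Here the surviving (envelope) indices are i = 2, i = 1, i = 0.
Intersections between consecutive envelope lines give the roots: for adjacent envelope indices i < j the intersection is x = (a_i − a_j) / (j − i). Reading off the sorted break points: {-2, 0}.
Verification: at each break x_0, at least two indices attain the minimum of min_i(a_i + i · x_0).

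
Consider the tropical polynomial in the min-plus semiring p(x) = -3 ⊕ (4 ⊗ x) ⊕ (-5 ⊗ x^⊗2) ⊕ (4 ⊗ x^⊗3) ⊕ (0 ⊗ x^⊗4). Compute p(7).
p(7) = -3

A tropical monomial a ⊗ x^⊗i evaluates to a + i · x. Evaluating each term at x = 7:
  Term 0 contributes -3 + 0 · 7 = -3
  Term 1 contributes 4 + 1 · 7 = 11
  Term 2 contributes -5 + 2 · 7 = 9
  Term 3 contributes 4 + 3 · 7 = 25
  Term 4 contributes 0 + 4 · 7 = 28
p(7) = ⊕ of these = min[-3, 11, 9, 25, 28] = -3.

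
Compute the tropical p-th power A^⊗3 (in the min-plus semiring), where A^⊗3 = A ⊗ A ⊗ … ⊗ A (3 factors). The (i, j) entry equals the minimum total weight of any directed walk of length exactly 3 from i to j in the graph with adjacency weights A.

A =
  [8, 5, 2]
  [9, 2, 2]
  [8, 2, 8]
A^⊗3 =
  [13, 6, 6]
  [12, 6, 6]
  [12, 6, 6]

Each entry (A^⊗3)_ij equals the minimum over all length-3 walks i = v_0 → v_1 → … → v_3 = j of Σ_t A[v_t][v_{t+1}]. For example, for (i, j) = (0, 2) we minimise over 9 possible intermediate vertex sequences; the minimum is 6, attained along the walk 0 → 2 → 1 → 2.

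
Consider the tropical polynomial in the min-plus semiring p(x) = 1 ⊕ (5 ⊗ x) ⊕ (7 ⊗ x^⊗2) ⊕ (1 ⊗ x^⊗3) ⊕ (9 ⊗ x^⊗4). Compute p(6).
p(6) = 1

A tropical monomial a ⊗ x^⊗i evaluates to a + i · x. Evaluating each term at x = 6:
  Term 0 contributes 1 + 0 · 6 = 1
  Term 1 contributes 5 + 1 · 6 = 11
  Term 2 contributes 7 + 2 · 6 = 19
  Term 3 contributes 1 + 3 · 6 = 19
  Term 4 contributes 9 + 4 · 6 = 33
p(6) = ⊕ of these = min[1, 11, 19, 19, 33] = 1.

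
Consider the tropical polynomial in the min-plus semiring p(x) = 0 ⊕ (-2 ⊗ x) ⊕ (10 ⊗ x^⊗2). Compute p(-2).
p(-2) = -4

A tropical monomial a ⊗ x^⊗i evaluates to a + i · x. Evaluating each term at x = -2:
  Term 0 contributes 0 + 0 · -2 = 0
  Term 1 contributes -2 + 1 · -2 = -4
  Term 2 contributes 10 + 2 · -2 = 6
p(-2) = ⊕ of these = min[0, -4, 6] = -4.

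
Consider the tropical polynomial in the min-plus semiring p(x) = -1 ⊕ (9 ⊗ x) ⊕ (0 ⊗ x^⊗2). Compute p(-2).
p(-2) = -4

A tropical monomial a ⊗ x^⊗i evaluates to a + i · x. Evaluating each term at x = -2:
  Term 0 contributes -1 + 0 · -2 = -1
  Term 1 contributes 9 + 1 · -2 = 7
  Term 2 contributes 0 + 2 · -2 = -4
p(-2) = ⊕ of these = min[-1, 7, -4] = -4.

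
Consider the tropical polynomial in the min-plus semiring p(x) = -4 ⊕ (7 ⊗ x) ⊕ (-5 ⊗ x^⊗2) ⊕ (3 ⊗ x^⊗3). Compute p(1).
p(1) = -4

A tropical monomial a ⊗ x^⊗i evaluates to a + i · x. Evaluating each term at x = 1:
  Term 0 contributes -4 + 0 · 1 = -4
  Term 1 contributes 7 + 1 · 1 = 8
  Term 2 contributes -5 + 2 · 1 = -3
  Term 3 contributes 3 + 3 · 1 = 6
p(1) = ⊕ of these = min[-4, 8, -3, 6] = -4.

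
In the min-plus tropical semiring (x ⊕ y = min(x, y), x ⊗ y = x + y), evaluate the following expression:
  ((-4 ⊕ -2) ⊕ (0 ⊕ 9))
((-4 ⊕ -2) ⊕ (0 ⊕ 9)) = -4

Expand innermost to outermost. Recall ⊕ takes the minimum of its arguments and ⊗ takes their sum. Working out the expression ((-4 ⊕ -2) ⊕ (0 ⊕ 9)) gives -4.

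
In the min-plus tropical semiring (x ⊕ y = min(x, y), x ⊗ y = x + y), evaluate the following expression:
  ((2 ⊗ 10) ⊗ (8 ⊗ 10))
((2 ⊗ 10) ⊗ (8 ⊗ 10)) = 30

Expand innermost to outermost. Recall ⊕ takes the minimum of its arguments and ⊗ takes their sum. Working out the expression ((2 ⊗ 10) ⊗ (8 ⊗ 10)) gives 30.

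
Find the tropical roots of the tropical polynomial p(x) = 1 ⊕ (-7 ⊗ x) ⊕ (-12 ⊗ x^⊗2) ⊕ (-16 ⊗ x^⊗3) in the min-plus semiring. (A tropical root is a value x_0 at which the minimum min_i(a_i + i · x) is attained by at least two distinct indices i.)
Roots: {4, 5, 8}

Each tropical root is a break point of the lower envelope of the lines y = a_i + i · x (there are 4 lines, with slopes 0, 1, ..., 3). Only the lines that attain the minimum somewhere contribute to roots; other lines are dominated. Here the surviving (envelope) indices are i = 3, i = 2, i = 1, i = 0.
Intersections between consecutive envelope lines give the roots: for adjacent envelope indices i < j the intersection is x = (a_i − a_j) / (j − i). Reading off the sorted break points: {4, 5, 8}.
Verification: at each break x_0, at least two indices attain the minimum of min_i(a_i + i · x_0).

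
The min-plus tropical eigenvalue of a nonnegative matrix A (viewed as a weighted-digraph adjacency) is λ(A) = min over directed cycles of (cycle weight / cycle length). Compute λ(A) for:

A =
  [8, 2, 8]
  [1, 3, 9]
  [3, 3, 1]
λ(A) = 1

Enumerate directed cycles and compute their means (weight / length). Sample:
  cycle 0 → 0: weight = 8, length = 1, mean = 8/1 ≈ 8.000
  cycle 1 → 1: weight = 3, length = 1, mean = 3/1 ≈ 3.000
  cycle 2 → 2: weight = 1, length = 1, mean = 1/1 ≈ 1.000
  cycle 0 → 1 → 0: weight = 3, length = 2, mean = 3/2 ≈ 1.500
  cycle 0 → 2 → 0: weight = 11, length = 2, mean = 11/2 ≈ 5.500
  cycle 1 → 0 → 1: weight = 3, length = 2, mean = 3/2 ≈ 1.500
Minimum mean = 1.000, attained e.g. along the cycle 2 → 2 with weight 1 and length 1. So λ(A) = 1/1 = 1.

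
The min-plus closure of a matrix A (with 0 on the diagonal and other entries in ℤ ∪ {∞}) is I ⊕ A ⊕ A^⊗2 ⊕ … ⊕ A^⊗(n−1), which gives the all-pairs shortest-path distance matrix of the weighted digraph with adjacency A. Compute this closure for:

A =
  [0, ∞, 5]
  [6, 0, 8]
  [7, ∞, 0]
Closure =
  [0, ∞, 5]
  [6, 0, 8]
  [7, ∞, 0]

This is the Floyd-Warshall all-pairs shortest-path computation. For each intermediate vertex k = 0, 1, …, 2, update dist[i][j] ← min(dist[i][j], dist[i][k] + dist[k][j]). The final matrix gives, for each (i, j), the minimum total weight of any directed path from i to j (possibly empty when i = j).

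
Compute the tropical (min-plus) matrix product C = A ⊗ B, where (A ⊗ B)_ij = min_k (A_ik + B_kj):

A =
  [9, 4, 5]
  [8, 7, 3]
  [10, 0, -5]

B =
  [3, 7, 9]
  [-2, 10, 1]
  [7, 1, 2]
A ⊗ B =
  [2, 6, 5]
  [5, 4, 5]
  [-2, -4, -3]

Apply the min-plus product entry-by-entry:
  C[0][0] = min over k of (A[0][0] + B[0][0] = 9 + 3 = 12, A[0][1] + B[1][0] = 4 + -2 = 2, A[0][2] + B[2][0] = 5 + 7 = 12) = 2 (attained at k = 1)
  C[0][1] = min over k of (A[0][0] + B[0][1] = 9 + 7 = 16, A[0][1] + B[1][1] = 4 + 10 = 14, A[0][2] + B[2][1] = 5 + 1 = 6) = 6 (attained at k = 2)
  C[0][2] = min over k of (A[0][0] + B[0][2] = 9 + 9 = 18, A[0][1] + B[1][2] = 4 + 1 = 5, A[0][2] + B[2][2] = 5 + 2 = 7) = 5 (attained at k = 1)
  C[1][0] = min over k of (A[1][0] + B[0][0] = 8 + 3 = 11, A[1][1] + B[1][0] = 7 + -2 = 5, A[1][2] + B[2][0] = 3 + 7 = 10) = 5 (attained at k = 1)
  C[1][1] = min over k of (A[1][0] + B[0][1] = 8 + 7 = 15, A[1][1] + B[1][1] = 7 + 10 = 17, A[1][2] + B[2][1] = 3 + 1 = 4) = 4 (attained at k = 2)
  C[1][2] = min over k of (A[1][0] + B[0][2] = 8 + 9 = 17, A[1][1] + B[1][2] = 7 + 1 = 8, A[1][2] + B[2][2] = 3 + 2 = 5) = 5 (attained at k = 2)
  C[2][0] = min over k of (A[2][0] + B[0][0] = 10 + 3 = 13, A[2][1] + B[1][0] = 0 + -2 = -2, A[2][2] + B[2][0] = -5 + 7 = 2) = -2 (attained at k = 1)
  C[2][1] = min over k of (A[2][0] + B[0][1] = 10 + 7 = 17, A[2][1] + B[1][1] = 0 + 10 = 10, A[2][2] + B[2][1] = -5 + 1 = -4) = -4 (attained at k = 2)
  C[2][2] = min over k of (A[2][0] + B[0][2] = 10 + 9 = 19, A[2][1] + B[1][2] = 0 + 1 = 1, A[2][2] + B[2][2] = -5 + 2 = -3) = -3 (attained at k = 2)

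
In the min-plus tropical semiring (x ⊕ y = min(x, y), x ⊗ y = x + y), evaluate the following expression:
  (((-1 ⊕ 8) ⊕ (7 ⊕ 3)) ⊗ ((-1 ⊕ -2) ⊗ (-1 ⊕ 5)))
(((-1 ⊕ 8) ⊕ (7 ⊕ 3)) ⊗ ((-1 ⊕ -2) ⊗ (-1 ⊕ 5))) = -4

Expand innermost to outermost. Recall ⊕ takes the minimum of its arguments and ⊗ takes their sum. Working out the expression (((-1 ⊕ 8) ⊕ (7 ⊕ 3)) ⊗ ((-1 ⊕ -2) ⊗ (-1 ⊕ 5))) gives -4.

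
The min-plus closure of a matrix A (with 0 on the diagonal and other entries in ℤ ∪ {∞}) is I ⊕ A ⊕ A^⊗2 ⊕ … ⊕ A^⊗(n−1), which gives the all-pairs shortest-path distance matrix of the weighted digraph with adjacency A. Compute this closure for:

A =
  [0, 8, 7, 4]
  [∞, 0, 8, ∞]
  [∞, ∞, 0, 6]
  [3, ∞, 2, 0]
Closure =
  [0, 8, 6, 4]
  [17, 0, 8, 14]
  [9, 17, 0, 6]
  [3, 11, 2, 0]

This is the Floyd-Warshall all-pairs shortest-path computation. For each intermediate vertex k = 0, 1, …, 3, update dist[i][j] ← min(dist[i][j], dist[i][k] + dist[k][j]). The final matrix gives, for each (i, j), the minimum total weight of any directed path from i to j (possibly empty when i = j).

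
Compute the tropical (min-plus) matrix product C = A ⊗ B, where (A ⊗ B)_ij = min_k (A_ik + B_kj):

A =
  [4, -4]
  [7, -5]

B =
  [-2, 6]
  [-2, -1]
A ⊗ B =
  [-6, -5]
  [-7, -6]

Apply the min-plus product entry-by-entry:
  C[0][0] = min over k of (A[0][0] + B[0][0] = 4 + -2 = 2, A[0][1] + B[1][0] = -4 + -2 = -6) = -6 (attained at k = 1)
  C[0][1] = min over k of (A[0][0] + B[0][1] = 4 + 6 = 10, A[0][1] + B[1][1] = -4 + -1 = -5) = -5 (attained at k = 1)
  C[1][0] = min over k of (A[1][0] + B[0][0] = 7 + -2 = 5, A[1][1] + B[1][0] = -5 + -2 = -7) = -7 (attained at k = 1)
  C[1][1] = min over k of (A[1][0] + B[0][1] = 7 + 6 = 13, A[1][1] + B[1][1] = -5 + -1 = -6) = -6 (attained at k = 1)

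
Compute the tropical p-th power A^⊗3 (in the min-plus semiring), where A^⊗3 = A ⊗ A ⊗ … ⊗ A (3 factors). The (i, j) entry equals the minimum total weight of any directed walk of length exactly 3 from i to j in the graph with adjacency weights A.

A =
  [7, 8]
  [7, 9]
A^⊗3 =
  [21, 22]
  [21, 22]

Each entry (A^⊗3)_ij equals the minimum over all length-3 walks i = v_0 → v_1 → … → v_3 = j of Σ_t A[v_t][v_{t+1}]. For example, for (i, j) = (0, 1) we minimise over 4 possible intermediate vertex sequences; the minimum is 22, attained along the walk 0 → 0 → 0 → 1.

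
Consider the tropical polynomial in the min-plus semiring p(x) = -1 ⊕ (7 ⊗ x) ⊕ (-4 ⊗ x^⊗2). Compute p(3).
p(3) = -1

A tropical monomial a ⊗ x^⊗i evaluates to a + i · x. Evaluating each term at x = 3:
  Term 0 contributes -1 + 0 · 3 = -1
  Term 1 contributes 7 + 1 · 3 = 10
  Term 2 contributes -4 + 2 · 3 = 2
p(3) = ⊕ of these = min[-1, 10, 2] = -1.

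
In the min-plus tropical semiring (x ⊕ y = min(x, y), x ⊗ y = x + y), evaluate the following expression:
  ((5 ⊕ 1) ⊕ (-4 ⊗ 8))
((5 ⊕ 1) ⊕ (-4 ⊗ 8)) = 1

Expand innermost to outermost. Recall ⊕ takes the minimum of its arguments and ⊗ takes their sum. Working out the expression ((5 ⊕ 1) ⊕ (-4 ⊗ 8)) gives 1.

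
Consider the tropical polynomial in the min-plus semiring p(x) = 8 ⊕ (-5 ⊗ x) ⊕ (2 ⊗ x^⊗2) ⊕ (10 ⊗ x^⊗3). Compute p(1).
p(1) = -4

A tropical monomial a ⊗ x^⊗i evaluates to a + i · x. Evaluating each term at x = 1:
  Term 0 contributes 8 + 0 · 1 = 8
  Term 1 contributes -5 + 1 · 1 = -4
  Term 2 contributes 2 + 2 · 1 = 4
  Term 3 contributes 10 + 3 · 1 = 13
p(1) = ⊕ of these = min[8, -4, 4, 13] = -4.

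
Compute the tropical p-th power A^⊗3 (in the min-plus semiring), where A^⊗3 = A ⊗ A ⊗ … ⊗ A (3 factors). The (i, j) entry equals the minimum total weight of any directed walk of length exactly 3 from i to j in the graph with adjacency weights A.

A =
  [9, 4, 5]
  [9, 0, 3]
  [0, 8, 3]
A^⊗3 =
  [7, 4, 7]
  [3, 0, 3]
  [5, 4, 7]

Each entry (A^⊗3)_ij equals the minimum over all length-3 walks i = v_0 → v_1 → … → v_3 = j of Σ_t A[v_t][v_{t+1}]. For example, for (i, j) = (0, 2) we minimise over 9 possible intermediate vertex sequences; the minimum is 7, attained along the walk 0 → 1 → 1 → 2.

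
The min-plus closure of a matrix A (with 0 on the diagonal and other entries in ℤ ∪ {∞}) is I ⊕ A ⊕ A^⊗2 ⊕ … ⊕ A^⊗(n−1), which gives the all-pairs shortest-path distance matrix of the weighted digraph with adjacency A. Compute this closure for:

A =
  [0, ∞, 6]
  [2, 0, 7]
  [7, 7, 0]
Closure =
  [0, 13, 6]
  [2, 0, 7]
  [7, 7, 0]

This is the Floyd-Warshall all-pairs shortest-path computation. For each intermediate vertex k = 0, 1, …, 2, update dist[i][j] ← min(dist[i][j], dist[i][k] + dist[k][j]). The final matrix gives, for each (i, j), the minimum total weight of any directed path from i to j (possibly empty when i = j).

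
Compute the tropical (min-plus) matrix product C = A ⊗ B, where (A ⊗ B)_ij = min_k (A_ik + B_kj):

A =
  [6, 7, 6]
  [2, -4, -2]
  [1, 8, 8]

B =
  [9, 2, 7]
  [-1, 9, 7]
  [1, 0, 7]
A ⊗ B =
  [6, 6, 13]
  [-5, -2, 3]
  [7, 3, 8]

Apply the min-plus product entry-by-entry:
  C[0][0] = min over k of (A[0][0] + B[0][0] = 6 + 9 = 15, A[0][1] + B[1][0] = 7 + -1 = 6, A[0][2] + B[2][0] = 6 + 1 = 7) = 6 (attained at k = 1)
  C[0][1] = min over k of (A[0][0] + B[0][1] = 6 + 2 = 8, A[0][1] + B[1][1] = 7 + 9 = 16, A[0][2] + B[2][1] = 6 + 0 = 6) = 6 (attained at k = 2)
  C[0][2] = min over k of (A[0][0] + B[0][2] = 6 + 7 = 13, A[0][1] + B[1][2] = 7 + 7 = 14, A[0][2] + B[2][2] = 6 + 7 = 13) = 13 (attained at k = 0)
  C[1][0] = min over k of (A[1][0] + B[0][0] = 2 + 9 = 11, A[1][1] + B[1][0] = -4 + -1 = -5, A[1][2] + B[2][0] = -2 + 1 = -1) = -5 (attained at k = 1)
  C[1][1] = min over k of (A[1][0] + B[0][1] = 2 + 2 = 4, A[1][1] + B[1][1] = -4 + 9 = 5, A[1][2] + B[2][1] = -2 + 0 = -2) = -2 (attained at k = 2)
  C[1][2] = min over k of (A[1][0] + B[0][2] = 2 + 7 = 9, A[1][1] + B[1][2] = -4 + 7 = 3, A[1][2] + B[2][2] = -2 + 7 = 5) = 3 (attained at k = 1)
  C[2][0] = min over k of (A[2][0] + B[0][0] = 1 + 9 = 10, A[2][1] + B[1][0] = 8 + -1 = 7, A[2][2] + B[2][0] = 8 + 1 = 9) = 7 (attained at k = 1)
  C[2][1] = min over k of (A[2][0] + B[0][1] = 1 + 2 = 3, A[2][1] + B[1][1] = 8 + 9 = 17, A[2][2] + B[2][1] = 8 + 0 = 8) = 3 (attained at k = 0)
  C[2][2] = min over k of (A[2][0] + B[0][2] = 1 + 7 = 8, A[2][1] + B[1][2] = 8 + 7 = 15, A[2][2] + B[2][2] = 8 + 7 = 15) = 8 (attained at k = 0)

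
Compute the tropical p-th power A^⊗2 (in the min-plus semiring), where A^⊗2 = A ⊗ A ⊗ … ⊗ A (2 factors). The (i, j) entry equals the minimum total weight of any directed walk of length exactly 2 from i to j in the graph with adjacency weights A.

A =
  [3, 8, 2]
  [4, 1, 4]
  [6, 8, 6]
A^⊗2 =
  [6, 9, 5]
  [5, 2, 5]
  [9, 9, 8]

Each entry (A^⊗2)_ij equals the minimum over all length-2 walks i = v_0 → v_1 → … → v_2 = j of Σ_t A[v_t][v_{t+1}]. For example, for (i, j) = (0, 2) we minimise over 3 possible intermediate vertex sequences; the minimum is 5, attained along the walk 0 → 0 → 2.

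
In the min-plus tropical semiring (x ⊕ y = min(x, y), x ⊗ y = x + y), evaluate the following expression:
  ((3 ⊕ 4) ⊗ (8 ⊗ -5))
((3 ⊕ 4) ⊗ (8 ⊗ -5)) = 6

Expand innermost to outermost. Recall ⊕ takes the minimum of its arguments and ⊗ takes their sum. Working out the expression ((3 ⊕ 4) ⊗ (8 ⊗ -5)) gives 6.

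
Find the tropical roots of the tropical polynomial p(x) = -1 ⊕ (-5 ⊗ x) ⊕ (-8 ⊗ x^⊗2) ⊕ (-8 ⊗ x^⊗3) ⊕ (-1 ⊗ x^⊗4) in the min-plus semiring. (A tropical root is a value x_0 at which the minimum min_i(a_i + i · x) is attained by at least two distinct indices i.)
Roots: {-7, 0, 3, 4}

Each tropical root is a break point of the lower envelope of the lines y = a_i + i · x (there are 5 lines, with slopes 0, 1, ..., 4). Only the lines that attain the minimum somewhere contribute to roots; other lines are dominated. Here the surviving (envelope) indices are i = 4, i = 3, i = 2, i = 1, i = 0.
Intersections between consecutive envelope lines give the roots: for adjacent envelope indices i < j the intersection is x = (a_i − a_j) / (j − i). Reading off the sorted break points: {-7, 0, 3, 4}.
Verification: at each break x_0, at least two indices attain the minimum of min_i(a_i + i · x_0).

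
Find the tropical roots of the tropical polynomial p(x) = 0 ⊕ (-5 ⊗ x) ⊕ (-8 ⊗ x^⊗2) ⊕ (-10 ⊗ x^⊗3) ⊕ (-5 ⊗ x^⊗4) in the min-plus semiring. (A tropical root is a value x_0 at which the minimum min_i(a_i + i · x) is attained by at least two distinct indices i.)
Roots: {-5, 2, 3, 5}

Each tropical root is a break point of the lower envelope of the lines y = a_i + i · x (there are 5 lines, with slopes 0, 1, ..., 4). Only the lines that attain the minimum somewhere contribute to roots; other lines are dominated. Here the surviving (envelope) indices are i = 4, i = 3, i = 2, i = 1, i = 0.
Intersections between consecutive envelope lines give the roots: for adjacent envelope indices i < j the intersection is x = (a_i − a_j) / (j − i). Reading off the sorted break points: {-5, 2, 3, 5}.
Verification: at each break x_0, at least two indices attain the minimum of min_i(a_i + i · x_0).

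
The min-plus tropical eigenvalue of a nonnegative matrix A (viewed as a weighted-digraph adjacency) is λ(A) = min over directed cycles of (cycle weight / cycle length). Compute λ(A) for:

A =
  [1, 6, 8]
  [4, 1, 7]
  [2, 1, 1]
λ(A) = 1

Enumerate directed cycles and compute their means (weight / length). Sample:
  cycle 0 → 0: weight = 1, length = 1, mean = 1/1 ≈ 1.000
  cycle 1 → 1: weight = 1, length = 1, mean = 1/1 ≈ 1.000
  cycle 2 → 2: weight = 1, length = 1, mean = 1/1 ≈ 1.000
  cycle 0 → 1 → 0: weight = 10, length = 2, mean = 10/2 ≈ 5.000
  cycle 0 → 2 → 0: weight = 10, length = 2, mean = 10/2 ≈ 5.000
  cycle 1 → 0 → 1: weight = 10, length = 2, mean = 10/2 ≈ 5.000
Minimum mean = 1.000, attained e.g. along the cycle 0 → 0 with weight 1 and length 1. So λ(A) = 1/1 = 1.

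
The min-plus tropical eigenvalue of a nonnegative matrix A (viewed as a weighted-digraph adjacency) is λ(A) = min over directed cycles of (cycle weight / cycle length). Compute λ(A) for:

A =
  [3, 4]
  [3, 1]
λ(A) = 1

Enumerate directed cycles and compute their means (weight / length). Sample:
  cycle 0 → 0: weight = 3, length = 1, mean = 3/1 ≈ 3.000
  cycle 1 → 1: weight = 1, length = 1, mean = 1/1 ≈ 1.000
  cycle 0 → 1 → 0: weight = 7, length = 2, mean = 7/2 ≈ 3.500
  cycle 1 → 0 → 1: weight = 7, length = 2, mean = 7/2 ≈ 3.500
Minimum mean = 1.000, attained e.g. along the cycle 1 → 1 with weight 1 and length 1. So λ(A) = 1/1 = 1.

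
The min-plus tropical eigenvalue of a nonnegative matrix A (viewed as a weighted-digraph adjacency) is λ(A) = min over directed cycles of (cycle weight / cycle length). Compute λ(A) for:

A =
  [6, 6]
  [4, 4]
λ(A) = 4

Enumerate directed cycles and compute their means (weight / length). Sample:
  cycle 0 → 0: weight = 6, length = 1, mean = 6/1 ≈ 6.000
  cycle 1 → 1: weight = 4, length = 1, mean = 4/1 ≈ 4.000
  cycle 0 → 1 → 0: weight = 10, length = 2, mean = 10/2 ≈ 5.000
  cycle 1 → 0 → 1: weight = 10, length = 2, mean = 10/2 ≈ 5.000
Minimum mean = 4.000, attained e.g. along the cycle 1 → 1 with weight 4 and length 1. So λ(A) = 4/1 = 4.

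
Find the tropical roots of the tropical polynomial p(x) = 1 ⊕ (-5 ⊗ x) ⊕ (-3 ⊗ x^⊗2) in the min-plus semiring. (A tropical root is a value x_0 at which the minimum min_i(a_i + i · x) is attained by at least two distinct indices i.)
Roots: {-2, 6}

Each tropical root is a break point of the lower envelope of the lines y = a_i + i · x (there are 3 lines, with slopes 0, 1, ..., 2). Only the lines that attain the minimum somewhere contribute to roots; other lines are dominated. Here the surviving (envelope) indices are i = 2, i = 1, i = 0.
Intersections between consecutive envelope lines give the roots: for adjacent envelope indices i < j the intersection is x = (a_i − a_j) / (j − i). Reading off the sorted break points: {-2, 6}.
Verification: at each break x_0, at least two indices attain the minimum of min_i(a_i + i · x_0).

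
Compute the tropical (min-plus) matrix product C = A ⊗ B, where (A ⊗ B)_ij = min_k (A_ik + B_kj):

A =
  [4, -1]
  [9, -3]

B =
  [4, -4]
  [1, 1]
A ⊗ B =
  [0, 0]
  [-2, -2]

Apply the min-plus product entry-by-entry:
  C[0][0] = min over k of (A[0][0] + B[0][0] = 4 + 4 = 8, A[0][1] + B[1][0] = -1 + 1 = 0) = 0 (attained at k = 1)
  C[0][1] = min over k of (A[0][0] + B[0][1] = 4 + -4 = 0, A[0][1] + B[1][1] = -1 + 1 = 0) = 0 (attained at k = 0)
  C[1][0] = min over k of (A[1][0] + B[0][0] = 9 + 4 = 13, A[1][1] + B[1][0] = -3 + 1 = -2) = -2 (attained at k = 1)
  C[1][1] = min over k of (A[1][0] + B[0][1] = 9 + -4 = 5, A[1][1] + B[1][1] = -3 + 1 = -2) = -2 (attained at k = 1)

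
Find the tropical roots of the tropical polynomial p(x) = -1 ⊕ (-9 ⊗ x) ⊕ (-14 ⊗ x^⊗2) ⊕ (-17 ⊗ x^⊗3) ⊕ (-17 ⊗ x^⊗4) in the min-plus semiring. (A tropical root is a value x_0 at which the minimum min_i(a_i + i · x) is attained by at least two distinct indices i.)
Roots: {0, 3, 5, 8}

Each tropical root is a break point of the lower envelope of the lines y = a_i + i · x (there are 5 lines, with slopes 0, 1, ..., 4). Only the lines that attain the minimum somewhere contribute to roots; other lines are dominated. Here the surviving (envelope) indices are i = 4, i = 3, i = 2, i = 1, i = 0.
Intersections between consecutive envelope lines give the roots: for adjacent envelope indices i < j the intersection is x = (a_i − a_j) / (j − i). Reading off the sorted break points: {0, 3, 5, 8}.
Verification: at each break x_0, at least two indices attain the minimum of min_i(a_i + i · x_0).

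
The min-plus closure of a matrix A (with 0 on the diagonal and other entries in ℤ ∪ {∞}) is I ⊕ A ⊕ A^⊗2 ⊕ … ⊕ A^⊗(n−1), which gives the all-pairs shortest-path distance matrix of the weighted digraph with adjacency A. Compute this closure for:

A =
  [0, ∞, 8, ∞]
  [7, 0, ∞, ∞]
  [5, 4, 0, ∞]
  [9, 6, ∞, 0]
Closure =
  [0, 12, 8, ∞]
  [7, 0, 15, ∞]
  [5, 4, 0, ∞]
  [9, 6, 17, 0]

This is the Floyd-Warshall all-pairs shortest-path computation. For each intermediate vertex k = 0, 1, …, 3, update dist[i][j] ← min(dist[i][j], dist[i][k] + dist[k][j]). The final matrix gives, for each (i, j), the minimum total weight of any directed path from i to j (possibly empty when i = j).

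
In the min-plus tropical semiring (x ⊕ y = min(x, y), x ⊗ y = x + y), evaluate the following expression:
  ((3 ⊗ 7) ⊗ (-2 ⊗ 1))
((3 ⊗ 7) ⊗ (-2 ⊗ 1)) = 9

Expand innermost to outermost. Recall ⊕ takes the minimum of its arguments and ⊗ takes their sum. Working out the expression ((3 ⊗ 7) ⊗ (-2 ⊗ 1)) gives 9.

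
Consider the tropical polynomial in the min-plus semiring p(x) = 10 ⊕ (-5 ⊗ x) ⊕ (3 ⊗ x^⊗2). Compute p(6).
p(6) = 1

A tropical monomial a ⊗ x^⊗i evaluates to a + i · x. Evaluating each term at x = 6:
  Term 0 contributes 10 + 0 · 6 = 10
  Term 1 contributes -5 + 1 · 6 = 1
  Term 2 contributes 3 + 2 · 6 = 15
p(6) = ⊕ of these = min[10, 1, 15] = 1.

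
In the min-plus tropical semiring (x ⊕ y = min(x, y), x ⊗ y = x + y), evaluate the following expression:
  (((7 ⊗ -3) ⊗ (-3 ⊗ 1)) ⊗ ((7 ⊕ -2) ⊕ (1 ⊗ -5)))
(((7 ⊗ -3) ⊗ (-3 ⊗ 1)) ⊗ ((7 ⊕ -2) ⊕ (1 ⊗ -5))) = -2

Expand innermost to outermost. Recall ⊕ takes the minimum of its arguments and ⊗ takes their sum. Working out the expression (((7 ⊗ -3) ⊗ (-3 ⊗ 1)) ⊗ ((7 ⊕ -2) ⊕ (1 ⊗ -5))) gives -2.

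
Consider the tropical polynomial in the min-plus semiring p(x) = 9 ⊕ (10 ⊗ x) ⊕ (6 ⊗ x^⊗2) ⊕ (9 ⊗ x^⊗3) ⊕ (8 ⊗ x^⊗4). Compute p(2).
p(2) = 9

A tropical monomial a ⊗ x^⊗i evaluates to a + i · x. Evaluating each term at x = 2:
  Term 0 contributes 9 + 0 · 2 = 9
  Term 1 contributes 10 + 1 · 2 = 12
  Term 2 contributes 6 + 2 · 2 = 10
  Term 3 contributes 9 + 3 · 2 = 15
  Term 4 contributes 8 + 4 · 2 = 16
p(2) = ⊕ of these = min[9, 12, 10, 15, 16] = 9.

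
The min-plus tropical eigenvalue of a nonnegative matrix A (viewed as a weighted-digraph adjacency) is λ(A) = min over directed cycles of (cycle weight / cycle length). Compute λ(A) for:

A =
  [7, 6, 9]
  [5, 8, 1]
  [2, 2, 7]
λ(A) = 3/2

Enumerate directed cycles and compute their means (weight / length). Sample:
  cycle 0 → 0: weight = 7, length = 1, mean = 7/1 ≈ 7.000
  cycle 1 → 1: weight = 8, length = 1, mean = 8/1 ≈ 8.000
  cycle 2 → 2: weight = 7, length = 1, mean = 7/1 ≈ 7.000
  cycle 0 → 1 → 0: weight = 11, length = 2, mean = 11/2 ≈ 5.500
  cycle 0 → 2 → 0: weight = 11, length = 2, mean = 11/2 ≈ 5.500
  cycle 1 → 0 → 1: weight = 11, length = 2, mean = 11/2 ≈ 5.500
Minimum mean = 1.500, attained e.g. along the cycle 1 → 2 → 1 with weight 3 and length 2. So λ(A) = 3/2 = 3/2.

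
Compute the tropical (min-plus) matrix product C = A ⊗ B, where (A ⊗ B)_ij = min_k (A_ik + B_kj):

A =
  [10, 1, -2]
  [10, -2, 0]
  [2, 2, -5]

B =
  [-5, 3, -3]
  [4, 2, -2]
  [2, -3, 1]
A ⊗ B =
  [0, -5, -1]
  [2, -3, -4]
  [-3, -8, -4]

Apply the min-plus product entry-by-entry:
  C[0][0] = min over k of (A[0][0] + B[0][0] = 10 + -5 = 5, A[0][1] + B[1][0] = 1 + 4 = 5, A[0][2] + B[2][0] = -2 + 2 = 0) = 0 (attained at k = 2)
  C[0][1] = min over k of (A[0][0] + B[0][1] = 10 + 3 = 13, A[0][1] + B[1][1] = 1 + 2 = 3, A[0][2] + B[2][1] = -2 + -3 = -5) = -5 (attained at k = 2)
  C[0][2] = min over k of (A[0][0] + B[0][2] = 10 + -3 = 7, A[0][1] + B[1][2] = 1 + -2 = -1, A[0][2] + B[2][2] = -2 + 1 = -1) = -1 (attained at k = 1)
  C[1][0] = min over k of (A[1][0] + B[0][0] = 10 + -5 = 5, A[1][1] + B[1][0] = -2 + 4 = 2, A[1][2] + B[2][0] = 0 + 2 = 2) = 2 (attained at k = 1)
  C[1][1] = min over k of (A[1][0] + B[0][1] = 10 + 3 = 13, A[1][1] + B[1][1] = -2 + 2 = 0, A[1][2] + B[2][1] = 0 + -3 = -3) = -3 (attained at k = 2)
  C[1][2] = min over k of (A[1][0] + B[0][2] = 10 + -3 = 7, A[1][1] + B[1][2] = -2 + -2 = -4, A[1][2] + B[2][2] = 0 + 1 = 1) = -4 (attained at k = 1)
  C[2][0] = min over k of (A[2][0] + B[0][0] = 2 + -5 = -3, A[2][1] + B[1][0] = 2 + 4 = 6, A[2][2] + B[2][0] = -5 + 2 = -3) = -3 (attained at k = 0)
  C[2][1] = min over k of (A[2][0] + B[0][1] = 2 + 3 = 5, A[2][1] + B[1][1] = 2 + 2 = 4, A[2][2] + B[2][1] = -5 + -3 = -8) = -8 (attained at k = 2)
  C[2][2] = min over k of (A[2][0] + B[0][2] = 2 + -3 = -1, A[2][1] + B[1][2] = 2 + -2 = 0, A[2][2] + B[2][2] = -5 + 1 = -4) = -4 (attained at k = 2)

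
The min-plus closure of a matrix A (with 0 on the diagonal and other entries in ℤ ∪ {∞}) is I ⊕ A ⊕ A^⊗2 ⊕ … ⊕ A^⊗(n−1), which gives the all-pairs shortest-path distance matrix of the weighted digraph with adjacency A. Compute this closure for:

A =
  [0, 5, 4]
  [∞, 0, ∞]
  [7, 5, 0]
Closure =
  [0, 5, 4]
  [∞, 0, ∞]
  [7, 5, 0]

This is the Floyd-Warshall all-pairs shortest-path computation. For each intermediate vertex k = 0, 1, …, 2, update dist[i][j] ← min(dist[i][j], dist[i][k] + dist[k][j]). The final matrix gives, for each (i, j), the minimum total weight of any directed path from i to j (possibly empty when i = j).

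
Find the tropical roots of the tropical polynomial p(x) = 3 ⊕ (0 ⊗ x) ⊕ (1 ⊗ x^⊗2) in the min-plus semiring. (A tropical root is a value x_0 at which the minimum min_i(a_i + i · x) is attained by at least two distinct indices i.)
Roots: {-1, 3}

Each tropical root is a break point of the lower envelope of the lines y = a_i + i · x (there are 3 lines, with slopes 0, 1, ..., 2). Only the lines that attain the minimum somewhere contribute to roots; other lines are dominated. Here the surviving (envelope) indices are i = 2, i = 1, i = 0.
Intersections between consecutive envelope lines give the roots: for adjacent envelope indices i < j the intersection is x = (a_i − a_j) / (j − i). Reading off the sorted break points: {-1, 3}.
Verification: at each break x_0, at least two indices attain the minimum of min_i(a_i + i · x_0).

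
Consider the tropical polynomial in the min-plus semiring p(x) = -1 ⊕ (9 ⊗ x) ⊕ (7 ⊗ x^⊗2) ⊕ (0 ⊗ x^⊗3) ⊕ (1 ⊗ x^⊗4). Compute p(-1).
p(-1) = -3

A tropical monomial a ⊗ x^⊗i evaluates to a + i · x. Evaluating each term at x = -1:
  Term 0 contributes -1 + 0 · -1 = -1
  Term 1 contributes 9 + 1 · -1 = 8
  Term 2 contributes 7 + 2 · -1 = 5
  Term 3 contributes 0 + 3 · -1 = -3
  Term 4 contributes 1 + 4 · -1 = -3
p(-1) = ⊕ of these = min[-1, 8, 5, -3, -3] = -3.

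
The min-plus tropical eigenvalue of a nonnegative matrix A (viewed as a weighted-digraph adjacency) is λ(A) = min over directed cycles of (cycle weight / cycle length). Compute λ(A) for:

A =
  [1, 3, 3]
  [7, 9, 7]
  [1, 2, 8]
λ(A) = 1

Enumerate directed cycles and compute their means (weight / length). Sample:
  cycle 0 → 0: weight = 1, length = 1, mean = 1/1 ≈ 1.000
  cycle 1 → 1: weight = 9, length = 1, mean = 9/1 ≈ 9.000
  cycle 2 → 2: weight = 8, length = 1, mean = 8/1 ≈ 8.000
  cycle 0 → 1 → 0: weight = 10, length = 2, mean = 10/2 ≈ 5.000
  cycle 0 → 2 → 0: weight = 4, length = 2, mean = 4/2 ≈ 2.000
  cycle 1 → 0 → 1: weight = 10, length = 2, mean = 10/2 ≈ 5.000
Minimum mean = 1.000, attained e.g. along the cycle 0 → 0 with weight 1 and length 1. So λ(A) = 1/1 = 1.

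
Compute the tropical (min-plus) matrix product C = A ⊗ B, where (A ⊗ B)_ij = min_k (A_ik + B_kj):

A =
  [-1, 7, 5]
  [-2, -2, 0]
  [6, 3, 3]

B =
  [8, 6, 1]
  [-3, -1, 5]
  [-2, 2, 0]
A ⊗ B =
  [3, 5, 0]
  [-5, -3, -1]
  [0, 2, 3]

Apply the min-plus product entry-by-entry:
  C[0][0] = min over k of (A[0][0] + B[0][0] = -1 + 8 = 7, A[0][1] + B[1][0] = 7 + -3 = 4, A[0][2] + B[2][0] = 5 + -2 = 3) = 3 (attained at k = 2)
  C[0][1] = min over k of (A[0][0] + B[0][1] = -1 + 6 = 5, A[0][1] + B[1][1] = 7 + -1 = 6, A[0][2] + B[2][1] = 5 + 2 = 7) = 5 (attained at k = 0)
  C[0][2] = min over k of (A[0][0] + B[0][2] = -1 + 1 = 0, A[0][1] + B[1][2] = 7 + 5 = 12, A[0][2] + B[2][2] = 5 + 0 = 5) = 0 (attained at k = 0)
  C[1][0] = min over k of (A[1][0] + B[0][0] = -2 + 8 = 6, A[1][1] + B[1][0] = -2 + -3 = -5, A[1][2] + B[2][0] = 0 + -2 = -2) = -5 (attained at k = 1)
  C[1][1] = min over k of (A[1][0] + B[0][1] = -2 + 6 = 4, A[1][1] + B[1][1] = -2 + -1 = -3, A[1][2] + B[2][1] = 0 + 2 = 2) = -3 (attained at k = 1)
  C[1][2] = min over k of (A[1][0] + B[0][2] = -2 + 1 = -1, A[1][1] + B[1][2] = -2 + 5 = 3, A[1][2] + B[2][2] = 0 + 0 = 0) = -1 (attained at k = 0)
  C[2][0] = min over k of (A[2][0] + B[0][0] = 6 + 8 = 14, A[2][1] + B[1][0] = 3 + -3 = 0, A[2][2] + B[2][0] = 3 + -2 = 1) = 0 (attained at k = 1)
  C[2][1] = min over k of (A[2][0] + B[0][1] = 6 + 6 = 12, A[2][1] + B[1][1] = 3 + -1 = 2, A[2][2] + B[2][1] = 3 + 2 = 5) = 2 (attained at k = 1)
  C[2][2] = min over k of (A[2][0] + B[0][2] = 6 + 1 = 7, A[2][1] + B[1][2] = 3 + 5 = 8, A[2][2] + B[2][2] = 3 + 0 = 3) = 3 (attained at k = 2)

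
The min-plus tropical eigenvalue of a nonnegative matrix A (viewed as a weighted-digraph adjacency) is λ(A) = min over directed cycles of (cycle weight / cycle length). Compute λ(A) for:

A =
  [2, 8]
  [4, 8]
λ(A) = 2

Enumerate directed cycles and compute their means (weight / length). Sample:
  cycle 0 → 0: weight = 2, length = 1, mean = 2/1 ≈ 2.000
  cycle 1 → 1: weight = 8, length = 1, mean = 8/1 ≈ 8.000
  cycle 0 → 1 → 0: weight = 12, length = 2, mean = 12/2 ≈ 6.000
  cycle 1 → 0 → 1: weight = 12, length = 2, mean = 12/2 ≈ 6.000
Minimum mean = 2.000, attained e.g. along the cycle 0 → 0 with weight 2 and length 1. So λ(A) = 2/1 = 2.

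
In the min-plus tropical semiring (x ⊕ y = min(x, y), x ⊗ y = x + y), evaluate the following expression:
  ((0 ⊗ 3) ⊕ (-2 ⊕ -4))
((0 ⊗ 3) ⊕ (-2 ⊕ -4)) = -4

Expand innermost to outermost. Recall ⊕ takes the minimum of its arguments and ⊗ takes their sum. Working out the expression ((0 ⊗ 3) ⊕ (-2 ⊕ -4)) gives -4.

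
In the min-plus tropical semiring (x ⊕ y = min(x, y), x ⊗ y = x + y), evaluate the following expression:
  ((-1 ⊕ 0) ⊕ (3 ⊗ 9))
((-1 ⊕ 0) ⊕ (3 ⊗ 9)) = -1

Expand innermost to outermost. Recall ⊕ takes the minimum of its arguments and ⊗ takes their sum. Working out the expression ((-1 ⊕ 0) ⊕ (3 ⊗ 9)) gives -1.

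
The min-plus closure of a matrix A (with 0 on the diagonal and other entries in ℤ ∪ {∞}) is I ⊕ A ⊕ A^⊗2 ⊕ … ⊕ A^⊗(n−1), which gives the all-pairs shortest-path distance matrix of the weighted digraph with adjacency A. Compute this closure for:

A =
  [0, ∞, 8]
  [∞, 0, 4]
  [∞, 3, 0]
Closure =
  [0, 11, 8]
  [∞, 0, 4]
  [∞, 3, 0]

This is the Floyd-Warshall all-pairs shortest-path computation. For each intermediate vertex k = 0, 1, …, 2, update dist[i][j] ← min(dist[i][j], dist[i][k] + dist[k][j]). The final matrix gives, for each (i, j), the minimum total weight of any directed path from i to j (possibly empty when i = j).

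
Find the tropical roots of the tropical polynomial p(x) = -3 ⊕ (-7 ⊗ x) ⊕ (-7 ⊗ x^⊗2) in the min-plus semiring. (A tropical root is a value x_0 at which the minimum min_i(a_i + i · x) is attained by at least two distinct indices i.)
Roots: {0, 4}

Each tropical root is a break point of the lower envelope of the lines y = a_i + i · x (there are 3 lines, with slopes 0, 1, ..., 2). Only the lines that attain the minimum somewhere contribute to roots; other lines are dominated. Here the surviving (envelope) indices are i = 2, i = 1, i = 0.
Intersections between consecutive envelope lines give the roots: for adjacent envelope indices i < j the intersection is x = (a_i − a_j) / (j − i). Reading off the sorted break points: {0, 4}.
Verification: at each break x_0, at least two indices attain the minimum of min_i(a_i + i · x_0).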